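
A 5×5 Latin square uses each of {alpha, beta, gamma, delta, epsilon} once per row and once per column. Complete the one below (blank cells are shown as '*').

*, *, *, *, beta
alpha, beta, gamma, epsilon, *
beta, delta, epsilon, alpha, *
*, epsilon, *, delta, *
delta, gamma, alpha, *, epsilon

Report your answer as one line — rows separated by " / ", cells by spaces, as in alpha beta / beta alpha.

epsilon alpha delta gamma beta / alpha beta gamma epsilon delta / beta delta epsilon alpha gamma / gamma epsilon beta delta alpha / delta gamma alpha beta epsilon

(r1,c2) = alpha
(r1,c3) = delta
(r1,c4) = gamma
(r2,c5) = delta
(r3,c5) = gamma
(r4,c1) = gamma
(r4,c3) = beta
(r4,c5) = alpha
(r5,c4) = beta
(r1,c1) = epsilon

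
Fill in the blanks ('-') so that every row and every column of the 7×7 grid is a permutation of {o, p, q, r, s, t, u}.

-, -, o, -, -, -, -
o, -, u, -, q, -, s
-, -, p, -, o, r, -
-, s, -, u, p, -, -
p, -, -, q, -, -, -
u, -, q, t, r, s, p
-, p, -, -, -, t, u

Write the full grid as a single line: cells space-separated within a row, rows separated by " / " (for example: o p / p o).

(r2,c6) = p
(r3,c4) = s
(r6,c2) = o
(r7,c5) = s
(r2,c4) = r
(r7,c3) = r
(r7,c4) = o
(r1,c4) = p
(r2,c2) = t
(r4,c3) = t
(r5,c3) = s
(r7,c1) = q
(r3,c1) = t
(r3,c7) = q
(r4,c1) = r
(r4,c7) = o
(r1,c1) = s
(r3,c2) = u
(r4,c6) = q
(r5,c2) = r
(r5,c7) = t
(r1,c2) = q
(r1,c6) = u
(r1,c7) = r
(r5,c5) = u
(r5,c6) = o
(r1,c5) = t

s q o p t u r / o t u r q p s / t u p s o r q / r s t u p q o / p r s q u o t / u o q t r s p / q p r o s t u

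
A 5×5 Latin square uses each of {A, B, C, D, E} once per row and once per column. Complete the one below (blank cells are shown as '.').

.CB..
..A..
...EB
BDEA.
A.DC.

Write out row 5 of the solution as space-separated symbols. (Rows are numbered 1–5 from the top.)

A B D C E

row 1 has {B,C}; column 4 has {A,C,E} — only D is left for (r1,c4).
row 2 has {A}; column 4 has {A,C,D,E} — only B is left for (r2,c4).
row 3 has {B,E}; column 2 has {C,D} — only A is left for (r3,c2).
row 3 has {A,B,E}; column 3 has {A,B,D,E} — only C is left for (r3,c3).
row 4 has {A,B,D,E}; column 5 has {B} — only C is left for (r4,c5).
row 5 has {A,C,D}; column 5 has {B,C} — only E is left for (r5,c5).
row 1 has {B,C,D}; column 1 has {A,B} — only E is left for (r1,c1).
row 1 has {B,C,D,E}; column 5 has {B,C,E} — only A is left for (r1,c5).
row 2 has {A,B}; column 2 has {A,C,D} — only E is left for (r2,c2).
row 2 has {A,B,E}; column 5 has {A,B,C,E} — only D is left for (r2,c5).
row 3 has {A,B,C,E}; column 1 has {A,B,E} — only D is left for (r3,c1).
row 5 has {A,C,D,E}; column 2 has {A,C,D,E} — only B is left for (r5,c2).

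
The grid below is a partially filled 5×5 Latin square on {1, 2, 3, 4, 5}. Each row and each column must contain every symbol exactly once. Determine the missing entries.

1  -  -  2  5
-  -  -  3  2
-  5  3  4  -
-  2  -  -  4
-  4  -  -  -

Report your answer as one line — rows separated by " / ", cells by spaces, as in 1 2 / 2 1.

1 3 4 2 5 / 4 1 5 3 2 / 2 5 3 4 1 / 3 2 1 5 4 / 5 4 2 1 3

At row 1, column 2: row 1 has {1,2,5}; column 2 has {2,4,5}; that leaves 3.
At row 1, column 3: row 1 has {1,2,3,5}; column 3 has {3}; that leaves 4.
At row 2, column 2: row 2 has {2,3}; column 2 has {2,3,4,5}; that leaves 1.
At row 2, column 3: row 2 has {1,2,3}; column 3 has {3,4}; that leaves 5.
At row 3, column 1: row 3 has {3,4,5}; column 1 has {1}; that leaves 2.
At row 3, column 5: row 3 has {2,3,4,5}; column 5 has {2,4,5}; that leaves 1.
At row 4, column 3: row 4 has {2,4}; column 3 has {3,4,5}; that leaves 1.
At row 4, column 4: row 4 has {1,2,4}; column 4 has {2,3,4}; that leaves 5.
At row 5, column 3: row 5 has {4}; column 3 has {1,3,4,5}; that leaves 2.
At row 5, column 4: row 5 has {2,4}; column 4 has {2,3,4,5}; that leaves 1.
At row 5, column 5: row 5 has {1,2,4}; column 5 has {1,2,4,5}; that leaves 3.
At row 2, column 1: row 2 has {1,2,3,5}; column 1 has {1,2}; that leaves 4.
At row 4, column 1: row 4 has {1,2,4,5}; column 1 has {1,2,4}; that leaves 3.
At row 5, column 1: row 5 has {1,2,3,4}; column 1 has {1,2,3,4}; that leaves 5.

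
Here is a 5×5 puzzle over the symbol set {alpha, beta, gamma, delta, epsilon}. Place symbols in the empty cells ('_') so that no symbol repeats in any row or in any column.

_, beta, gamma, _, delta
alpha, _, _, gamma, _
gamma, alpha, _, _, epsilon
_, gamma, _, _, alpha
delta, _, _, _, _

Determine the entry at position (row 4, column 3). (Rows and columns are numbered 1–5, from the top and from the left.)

delta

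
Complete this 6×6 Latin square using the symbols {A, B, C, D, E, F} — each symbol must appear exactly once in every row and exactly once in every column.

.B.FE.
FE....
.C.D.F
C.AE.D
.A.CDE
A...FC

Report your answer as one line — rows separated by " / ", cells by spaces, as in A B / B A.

D B C F E A / F E D A C B / E C B D A F / C F A E B D / B A F C D E / A D E B F C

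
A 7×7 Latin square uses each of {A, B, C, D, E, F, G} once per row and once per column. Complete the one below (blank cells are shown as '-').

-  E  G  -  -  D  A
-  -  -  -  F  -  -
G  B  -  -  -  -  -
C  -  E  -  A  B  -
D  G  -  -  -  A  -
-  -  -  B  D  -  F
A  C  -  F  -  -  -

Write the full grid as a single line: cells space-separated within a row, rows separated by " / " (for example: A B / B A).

F E G C B D A / B D A G F C E / G B D A E F C / C F E D A B G / D G F E C A B / E A C B D G F / A C B F G E D

Cell (r1,c4): row 1 has {A,D,E,G}; column 4 has {B,F} → C.
Cell (r1,c5): row 1 has {A,C,D,E,G}; column 5 has {A,D,F} → B.
Cell (r5,c4): row 5 has {A,D,G}; column 4 has {B,C,F} → E.
Cell (r5,c5): row 5 has {A,D,E,G}; column 5 has {A,B,D,F} → C.
Cell (r5,c7): row 5 has {A,C,D,E,G}; column 7 has {A,F} → B.
Cell (r6,c1): row 6 has {B,D,F}; column 1 has {A,C,D,G} → E.
Cell (r6,c2): row 6 has {B,D,E,F}; column 2 has {B,C,E,G} → A.
Cell (r6,c3): row 6 has {A,B,D,E,F}; column 3 has {E,G} → C.
Cell (r6,c6): row 6 has {A,B,C,D,E,F}; column 6 has {A,B,D} → G.
Cell (r7,c6): row 7 has {A,C,F}; column 6 has {A,B,D,G} → E.
Cell (r1,c1): row 1 has {A,B,C,D,E,G}; column 1 has {A,C,D,E,G} → F.
Cell (r2,c1): row 2 has {F}; column 1 has {A,C,D,E,F,G} → B.
Cell (r2,c2): row 2 has {B,F}; column 2 has {A,B,C,E,G} → D.
Cell (r2,c3): row 2 has {B,D,F}; column 3 has {C,E,G} → A.
Cell (r2,c4): row 2 has {A,B,D,F}; column 4 has {B,C,E,F} → G.
Cell (r2,c6): row 2 has {A,B,D,F,G}; column 6 has {A,B,D,E,G} → C.
Cell (r2,c7): row 2 has {A,B,C,D,F,G}; column 7 has {A,B,F} → E.
Cell (r3,c5): row 3 has {B,G}; column 5 has {A,B,C,D,F} → E.
Cell (r3,c6): row 3 has {B,E,G}; column 6 has {A,B,C,D,E,G} → F.
Cell (r4,c2): row 4 has {A,B,C,E}; column 2 has {A,B,C,D,E,G} → F.
Cell (r4,c4): row 4 has {A,B,C,E,F}; column 4 has {B,C,E,F,G} → D.
Cell (r4,c7): row 4 has {A,B,C,D,E,F}; column 7 has {A,B,E,F} → G.
Cell (r5,c3): row 5 has {A,B,C,D,E,G}; column 3 has {A,C,E,G} → F.
Cell (r7,c5): row 7 has {A,C,E,F}; column 5 has {A,B,C,D,E,F} → G.
Cell (r7,c7): row 7 has {A,C,E,F,G}; column 7 has {A,B,E,F,G} → D.
Cell (r3,c3): row 3 has {B,E,F,G}; column 3 has {A,C,E,F,G} → D.
Cell (r3,c4): row 3 has {B,D,E,F,G}; column 4 has {B,C,D,E,F,G} → A.
Cell (r3,c7): row 3 has {A,B,D,E,F,G}; column 7 has {A,B,D,E,F,G} → C.
Cell (r7,c3): row 7 has {A,C,D,E,F,G}; column 3 has {A,C,D,E,F,G} → B.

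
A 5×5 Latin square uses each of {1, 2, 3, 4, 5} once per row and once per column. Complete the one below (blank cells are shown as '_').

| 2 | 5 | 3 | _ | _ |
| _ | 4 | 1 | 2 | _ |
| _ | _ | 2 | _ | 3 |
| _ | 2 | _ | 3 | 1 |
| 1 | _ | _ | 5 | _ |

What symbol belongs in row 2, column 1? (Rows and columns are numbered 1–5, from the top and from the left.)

(r1,c5): row 1 has {2,3,5}; column 5 has {1,3}, so it must be 4.
(r2,c5): row 2 has {1,2,4}; column 5 has {1,3,4}, so it must be 5.
(r3,c2): row 3 has {2,3}; column 2 has {2,4,5}, so it must be 1.
(r3,c4): row 3 has {1,2,3}; column 4 has {2,3,5}, so it must be 4.
(r5,c2): row 5 has {1,5}; column 2 has {1,2,4,5}, so it must be 3.
(r5,c3): row 5 has {1,3,5}; column 3 has {1,2,3}, so it must be 4.
(r5,c5): row 5 has {1,3,4,5}; column 5 has {1,3,4,5}, so it must be 2.
(r1,c4): row 1 has {2,3,4,5}; column 4 has {2,3,4,5}, so it must be 1.
(r2,c1): row 2 has {1,2,4,5}; column 1 has {1,2}, so it must be 3.

3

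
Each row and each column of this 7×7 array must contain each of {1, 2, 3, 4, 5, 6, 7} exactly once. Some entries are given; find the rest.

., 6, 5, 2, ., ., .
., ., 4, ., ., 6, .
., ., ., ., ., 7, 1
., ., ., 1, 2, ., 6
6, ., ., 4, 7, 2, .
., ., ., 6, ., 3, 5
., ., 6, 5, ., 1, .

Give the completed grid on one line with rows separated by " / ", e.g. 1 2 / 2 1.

3 6 5 2 1 4 7 / 1 3 4 7 5 6 2 / 5 4 2 3 6 7 1 / 4 7 3 1 2 5 6 / 6 5 1 4 7 2 3 / 2 1 7 6 4 3 5 / 7 2 6 5 3 1 4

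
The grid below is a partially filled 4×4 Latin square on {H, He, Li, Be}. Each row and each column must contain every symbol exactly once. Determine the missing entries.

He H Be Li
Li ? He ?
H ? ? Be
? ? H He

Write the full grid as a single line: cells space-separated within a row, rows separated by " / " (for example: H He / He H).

He H Be Li / Li Be He H / H He Li Be / Be Li H He

(r2,c2): row 2 has {He,Li}; column 2 has {H}, so it must be Be.
(r2,c4): row 2 has {He,Li,Be}; column 4 has {He,Li,Be}, so it must be H.
(r3,c3): row 3 has {H,Be}; column 3 has {H,He,Be}, so it must be Li.
(r4,c1): row 4 has {H,He}; column 1 has {H,He,Li}, so it must be Be.
(r4,c2): row 4 has {H,He,Be}; column 2 has {H,Be}, so it must be Li.
(r3,c2): row 3 has {H,Li,Be}; column 2 has {H,Li,Be}, so it must be He.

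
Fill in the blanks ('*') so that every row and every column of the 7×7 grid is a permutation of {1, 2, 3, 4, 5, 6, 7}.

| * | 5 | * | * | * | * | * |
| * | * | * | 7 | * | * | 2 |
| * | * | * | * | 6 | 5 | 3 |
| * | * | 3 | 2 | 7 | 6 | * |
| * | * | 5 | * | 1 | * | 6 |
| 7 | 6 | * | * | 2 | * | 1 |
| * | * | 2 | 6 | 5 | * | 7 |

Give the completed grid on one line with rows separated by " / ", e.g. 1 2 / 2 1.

6 5 7 1 3 2 4 / 5 3 6 7 4 1 2 / 2 7 1 4 6 5 3 / 1 4 3 2 7 6 5 / 4 2 5 3 1 7 6 / 7 6 4 5 2 3 1 / 3 1 2 6 5 4 7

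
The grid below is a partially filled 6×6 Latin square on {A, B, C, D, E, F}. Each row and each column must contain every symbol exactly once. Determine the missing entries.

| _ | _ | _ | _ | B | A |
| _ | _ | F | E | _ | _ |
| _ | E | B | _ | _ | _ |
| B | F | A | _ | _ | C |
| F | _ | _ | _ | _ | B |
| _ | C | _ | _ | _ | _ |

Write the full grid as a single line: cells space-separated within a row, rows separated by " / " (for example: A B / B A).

E D C F B A / C B F E A D / D E B A C F / B F A D E C / F A E C D B / A C D B F E

(r1,c2) = D
(r2,c6) = D
(r3,c6) = F
(r4,c4) = D
(r4,c5) = E
(r5,c2) = A
(r5,c4) = C
(r5,c5) = D
(r6,c6) = E
(r1,c4) = F
(r2,c2) = B
(r3,c4) = A
(r3,c5) = C
(r5,c3) = E
(r6,c3) = D
(r6,c4) = B
(r1,c3) = C
(r2,c5) = A
(r3,c1) = D
(r6,c1) = A
(r6,c5) = F
(r1,c1) = E
(r2,c1) = C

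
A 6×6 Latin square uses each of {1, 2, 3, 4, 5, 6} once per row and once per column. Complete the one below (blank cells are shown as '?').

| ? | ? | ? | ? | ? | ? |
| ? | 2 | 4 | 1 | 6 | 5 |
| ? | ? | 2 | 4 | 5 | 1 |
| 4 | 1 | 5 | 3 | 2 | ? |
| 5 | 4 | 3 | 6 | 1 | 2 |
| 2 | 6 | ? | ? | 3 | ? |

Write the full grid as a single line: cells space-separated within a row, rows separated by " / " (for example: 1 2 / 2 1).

1 5 6 2 4 3 / 3 2 4 1 6 5 / 6 3 2 4 5 1 / 4 1 5 3 2 6 / 5 4 3 6 1 2 / 2 6 1 5 3 4

(r1,c5) = 4
(r2,c1) = 3
(r3,c1) = 6
(r3,c2) = 3
(r4,c6) = 6
(r6,c3) = 1
(r6,c4) = 5
(r6,c6) = 4
(r1,c1) = 1
(r1,c2) = 5
(r1,c3) = 6
(r1,c4) = 2
(r1,c6) = 3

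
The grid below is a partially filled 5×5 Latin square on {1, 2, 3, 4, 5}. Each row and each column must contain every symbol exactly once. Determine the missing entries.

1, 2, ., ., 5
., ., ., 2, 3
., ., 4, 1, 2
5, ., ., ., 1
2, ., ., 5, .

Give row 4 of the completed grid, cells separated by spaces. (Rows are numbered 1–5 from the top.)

5 4 2 3 1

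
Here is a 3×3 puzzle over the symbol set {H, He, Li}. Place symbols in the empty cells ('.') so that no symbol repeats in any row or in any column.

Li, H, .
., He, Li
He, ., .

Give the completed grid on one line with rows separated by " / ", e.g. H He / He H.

Li H He / H He Li / He Li H

At row 1, column 3: row 1 has {H,Li}; column 3 has {Li}; that leaves He.
At row 2, column 1: row 2 has {He,Li}; column 1 has {He,Li}; that leaves H.
At row 3, column 2: row 3 has {He}; column 2 has {H,He}; that leaves Li.
At row 3, column 3: row 3 has {He,Li}; column 3 has {He,Li}; that leaves H.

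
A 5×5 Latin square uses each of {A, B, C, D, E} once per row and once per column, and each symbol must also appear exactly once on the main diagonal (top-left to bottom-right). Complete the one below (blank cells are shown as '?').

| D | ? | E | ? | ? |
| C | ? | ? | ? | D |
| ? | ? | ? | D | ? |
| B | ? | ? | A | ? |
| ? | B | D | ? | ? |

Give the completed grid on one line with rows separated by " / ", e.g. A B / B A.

D A E C B / C E A B D / E C B D A / B D C A E / A B D E C

Cell (r2,c2): row 2 has {C,D}; column 2 has {B}; the diagonal has {A,D} → E.
Cell (r2,c4): row 2 has {C,D,E}; column 4 has {A,D} → B.
Cell (r4,c3): row 4 has {A,B}; column 3 has {D,E} → C.
Cell (r4,c5): row 4 has {A,B,C}; column 5 has {D} → E.
Cell (r5,c5): row 5 has {B,D}; column 5 has {D,E}; the diagonal has {A,D,E} → C.
Cell (r1,c4): row 1 has {D,E}; column 4 has {A,B,D} → C.
Cell (r2,c3): row 2 has {B,C,D,E}; column 3 has {C,D,E} → A.
Cell (r3,c3): row 3 has {D}; column 3 has {A,C,D,E}; the diagonal has {A,C,D,E} → B.
Cell (r3,c5): row 3 has {B,D}; column 5 has {C,D,E} → A.
Cell (r4,c2): row 4 has {A,B,C,E}; column 2 has {B,E} → D.
Cell (r5,c4): row 5 has {B,C,D}; column 4 has {A,B,C,D} → E.
Cell (r1,c2): row 1 has {C,D,E}; column 2 has {B,D,E} → A.
Cell (r1,c5): row 1 has {A,C,D,E}; column 5 has {A,C,D,E} → B.
Cell (r3,c1): row 3 has {A,B,D}; column 1 has {B,C,D} → E.
Cell (r3,c2): row 3 has {A,B,D,E}; column 2 has {A,B,D,E} → C.
Cell (r5,c1): row 5 has {B,C,D,E}; column 1 has {B,C,D,E} → A.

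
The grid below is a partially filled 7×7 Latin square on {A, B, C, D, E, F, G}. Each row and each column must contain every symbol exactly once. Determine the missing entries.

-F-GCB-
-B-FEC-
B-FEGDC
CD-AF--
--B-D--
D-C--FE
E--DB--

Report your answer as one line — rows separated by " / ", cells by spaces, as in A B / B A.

(r1,c1): row 1 has {B,C,F,G}; column 1 has {B,C,D,E}, so it must be A.
(r1,c7): row 1 has {A,B,C,F,G}; column 7 has {C,E}, so it must be D.
(r2,c1): row 2 has {B,C,E,F}; column 1 has {A,B,C,D,E}, so it must be G.
(r2,c7): row 2 has {B,C,E,F,G}; column 7 has {C,D,E}, so it must be A.
(r3,c2): row 3 has {B,C,D,E,F,G}; column 2 has {B,D,F}, so it must be A.
(r5,c1): row 5 has {B,D}; column 1 has {A,B,C,D,E,G}, so it must be F.
(r5,c4): row 5 has {B,D,F}; column 4 has {A,D,E,F,G}, so it must be C.
(r5,c7): row 5 has {B,C,D,F}; column 7 has {A,C,D,E}, so it must be G.
(r6,c2): row 6 has {C,D,E,F}; column 2 has {A,B,D,F}, so it must be G.
(r6,c4): row 6 has {C,D,E,F,G}; column 4 has {A,C,D,E,F,G}, so it must be B.
(r6,c5): row 6 has {B,C,D,E,F,G}; column 5 has {B,C,D,E,F,G}, so it must be A.
(r7,c2): row 7 has {B,D,E}; column 2 has {A,B,D,F,G}, so it must be C.
(r7,c7): row 7 has {B,C,D,E}; column 7 has {A,C,D,E,G}, so it must be F.
(r1,c3): row 1 has {A,B,C,D,F,G}; column 3 has {B,C,F}, so it must be E.
(r2,c3): row 2 has {A,B,C,E,F,G}; column 3 has {B,C,E,F}, so it must be D.
(r4,c3): row 4 has {A,C,D,F}; column 3 has {B,C,D,E,F}, so it must be G.
(r4,c6): row 4 has {A,C,D,F,G}; column 6 has {B,C,D,F}, so it must be E.
(r4,c7): row 4 has {A,C,D,E,F,G}; column 7 has {A,C,D,E,F,G}, so it must be B.
(r5,c2): row 5 has {B,C,D,F,G}; column 2 has {A,B,C,D,F,G}, so it must be E.
(r5,c6): row 5 has {B,C,D,E,F,G}; column 6 has {B,C,D,E,F}, so it must be A.
(r7,c3): row 7 has {B,C,D,E,F}; column 3 has {B,C,D,E,F,G}, so it must be A.
(r7,c6): row 7 has {A,B,C,D,E,F}; column 6 has {A,B,C,D,E,F}, so it must be G.

A F E G C B D / G B D F E C A / B A F E G D C / C D G A F E B / F E B C D A G / D G C B A F E / E C A D B G F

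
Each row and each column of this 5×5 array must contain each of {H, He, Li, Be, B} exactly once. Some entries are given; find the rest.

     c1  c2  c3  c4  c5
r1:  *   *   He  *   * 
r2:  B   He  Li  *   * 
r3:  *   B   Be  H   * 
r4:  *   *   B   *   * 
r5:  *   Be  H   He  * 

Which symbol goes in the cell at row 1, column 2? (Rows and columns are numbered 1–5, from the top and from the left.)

(r2,c4) = Be
(r2,c5) = H
(r4,c4) = Li
(r5,c1) = Li
(r5,c5) = B
(r1,c4) = B
(r3,c1) = He
(r3,c5) = Li
(r4,c2) = H
(r1,c2) = Li

Li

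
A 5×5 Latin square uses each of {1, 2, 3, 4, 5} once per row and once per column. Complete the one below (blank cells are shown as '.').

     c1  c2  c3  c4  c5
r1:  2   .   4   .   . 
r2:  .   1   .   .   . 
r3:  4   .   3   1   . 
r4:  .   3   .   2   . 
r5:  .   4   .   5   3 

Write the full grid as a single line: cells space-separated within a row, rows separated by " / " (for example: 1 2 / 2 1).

2 5 4 3 1 / 3 1 5 4 2 / 4 2 3 1 5 / 5 3 1 2 4 / 1 4 2 5 3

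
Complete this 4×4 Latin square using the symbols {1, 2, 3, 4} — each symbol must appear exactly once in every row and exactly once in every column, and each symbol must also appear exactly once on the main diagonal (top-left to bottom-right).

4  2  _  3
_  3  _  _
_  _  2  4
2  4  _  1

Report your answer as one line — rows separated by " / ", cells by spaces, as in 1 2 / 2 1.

4 2 1 3 / 1 3 4 2 / 3 1 2 4 / 2 4 3 1

(r1,c3) = 1
(r2,c1) = 1
(r2,c3) = 4
(r2,c4) = 2
(r3,c1) = 3
(r3,c2) = 1
(r4,c3) = 3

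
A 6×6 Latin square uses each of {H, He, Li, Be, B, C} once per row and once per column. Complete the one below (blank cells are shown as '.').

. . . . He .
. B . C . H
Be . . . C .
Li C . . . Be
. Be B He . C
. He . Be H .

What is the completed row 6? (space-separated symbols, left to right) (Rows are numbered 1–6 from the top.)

(r2,c1): row 2 has {H,B,C}; column 1 has {Li,Be}, so it must be He.
(r4,c5): row 4 has {Li,Be,C}; column 5 has {H,He,C}, so it must be B.
(r5,c1): row 5 has {He,Be,B,C}; column 1 has {He,Li,Be}, so it must be H.
(r5,c5): row 5 has {H,He,Be,B,C}; column 5 has {H,He,B,C}, so it must be Li.
(r2,c5): row 2 has {H,He,B,C}; column 5 has {H,He,Li,B,C}, so it must be Be.
(r4,c4): row 4 has {Li,Be,B,C}; column 4 has {He,Be,C}, so it must be H.
(r2,c3): row 2 has {H,He,Be,B,C}; column 3 has {B}, so it must be Li.
(r4,c3): row 4 has {H,Li,Be,B,C}; column 3 has {Li,B}, so it must be He.
(r6,c3): row 6 has {H,He,Be}; column 3 has {He,Li,B}, so it must be C.
(r3,c3): row 3 has {Be,C}; column 3 has {He,Li,B,C}, so it must be H.
(r6,c1): row 6 has {H,He,Be,C}; column 1 has {H,He,Li,Be}, so it must be B.
(r6,c6): row 6 has {H,He,Be,B,C}; column 6 has {H,Be,C}, so it must be Li.

B He C Be H Li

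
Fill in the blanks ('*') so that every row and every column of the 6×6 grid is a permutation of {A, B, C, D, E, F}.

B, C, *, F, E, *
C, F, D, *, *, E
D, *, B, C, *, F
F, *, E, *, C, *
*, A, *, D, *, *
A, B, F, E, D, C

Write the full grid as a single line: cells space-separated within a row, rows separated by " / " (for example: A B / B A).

B C A F E D / C F D A B E / D E B C A F / F D E B C A / E A C D F B / A B F E D C

Cell (r1,c3): row 1 has {B,C,E,F}; column 3 has {B,D,E,F} → A.
Cell (r1,c6): row 1 has {A,B,C,E,F}; column 6 has {C,E,F} → D.
Cell (r3,c2): row 3 has {B,C,D,F}; column 2 has {A,B,C,F} → E.
Cell (r3,c5): row 3 has {B,C,D,E,F}; column 5 has {C,D,E} → A.
Cell (r4,c2): row 4 has {C,E,F}; column 2 has {A,B,C,E,F} → D.
Cell (r5,c1): row 5 has {A,D}; column 1 has {A,B,C,D,F} → E.
Cell (r5,c3): row 5 has {A,D,E}; column 3 has {A,B,D,E,F} → C.
Cell (r5,c6): row 5 has {A,C,D,E}; column 6 has {C,D,E,F} → B.
Cell (r2,c5): row 2 has {C,D,E,F}; column 5 has {A,C,D,E} → B.
Cell (r4,c6): row 4 has {C,D,E,F}; column 6 has {B,C,D,E,F} → A.
Cell (r5,c5): row 5 has {A,B,C,D,E}; column 5 has {A,B,C,D,E} → F.
Cell (r2,c4): row 2 has {B,C,D,E,F}; column 4 has {C,D,E,F} → A.
Cell (r4,c4): row 4 has {A,C,D,E,F}; column 4 has {A,C,D,E,F} → B.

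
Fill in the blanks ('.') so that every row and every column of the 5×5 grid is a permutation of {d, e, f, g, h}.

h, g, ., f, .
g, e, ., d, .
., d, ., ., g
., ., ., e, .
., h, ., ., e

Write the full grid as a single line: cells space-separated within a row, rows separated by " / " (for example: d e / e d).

h g e f d / g e h d f / e d f h g / d f g e h / f h d g e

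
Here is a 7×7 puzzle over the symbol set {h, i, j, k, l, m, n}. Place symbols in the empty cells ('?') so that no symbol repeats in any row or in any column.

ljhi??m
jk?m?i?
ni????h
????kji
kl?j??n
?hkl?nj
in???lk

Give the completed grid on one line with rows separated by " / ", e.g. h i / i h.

l j h i n k m / j k n m h i l / n i j k l m h / h m l n k j i / k l i j m h n / m h k l i n j / i n m h j l k

(r1,c5): row 1 has {h,i,j,l,m}; column 5 has {k}, so it must be n.
(r1,c6): row 1 has {h,i,j,l,m,n}; column 6 has {i,j,l,n}, so it must be k.
(r2,c7): row 2 has {i,j,k,m}; column 7 has {h,i,j,k,m,n}, so it must be l.
(r3,c4): row 3 has {h,i,n}; column 4 has {i,j,l,m}, so it must be k.
(r3,c6): row 3 has {h,i,k,n}; column 6 has {i,j,k,l,n}, so it must be m.
(r4,c2): row 4 has {i,j,k}; column 2 has {h,i,j,k,l,n}, so it must be m.
(r5,c6): row 5 has {j,k,l,n}; column 6 has {i,j,k,l,m,n}, so it must be h.
(r6,c1): row 6 has {h,j,k,l,n}; column 1 has {i,j,k,l,n}, so it must be m.
(r6,c5): row 6 has {h,j,k,l,m,n}; column 5 has {k,n}, so it must be i.
(r7,c4): row 7 has {i,k,l,n}; column 4 has {i,j,k,l,m}, so it must be h.
(r2,c3): row 2 has {i,j,k,l,m}; column 3 has {h,k}, so it must be n.
(r2,c5): row 2 has {i,j,k,l,m,n}; column 5 has {i,k,n}, so it must be h.
(r4,c1): row 4 has {i,j,k,m}; column 1 has {i,j,k,l,m,n}, so it must be h.
(r4,c3): row 4 has {h,i,j,k,m}; column 3 has {h,k,n}, so it must be l.
(r4,c4): row 4 has {h,i,j,k,l,m}; column 4 has {h,i,j,k,l,m}, so it must be n.
(r5,c5): row 5 has {h,j,k,l,n}; column 5 has {h,i,k,n}, so it must be m.
(r7,c5): row 7 has {h,i,k,l,n}; column 5 has {h,i,k,m,n}, so it must be j.
(r3,c3): row 3 has {h,i,k,m,n}; column 3 has {h,k,l,n}, so it must be j.
(r3,c5): row 3 has {h,i,j,k,m,n}; column 5 has {h,i,j,k,m,n}, so it must be l.
(r5,c3): row 5 has {h,j,k,l,m,n}; column 3 has {h,j,k,l,n}, so it must be i.
(r7,c3): row 7 has {h,i,j,k,l,n}; column 3 has {h,i,j,k,l,n}, so it must be m.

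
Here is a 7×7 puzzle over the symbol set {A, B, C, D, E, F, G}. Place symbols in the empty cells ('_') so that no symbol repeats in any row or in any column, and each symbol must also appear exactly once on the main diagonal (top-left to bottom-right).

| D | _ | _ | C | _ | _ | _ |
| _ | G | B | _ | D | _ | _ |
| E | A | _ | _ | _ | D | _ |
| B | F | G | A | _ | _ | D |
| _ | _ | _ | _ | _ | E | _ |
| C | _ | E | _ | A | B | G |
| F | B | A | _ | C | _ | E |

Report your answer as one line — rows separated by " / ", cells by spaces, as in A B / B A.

(r1,c2) = E
(r1,c3) = F
(r2,c1) = A
(r3,c3) = C
(r4,c5) = E
(r4,c6) = C
(r5,c1) = G
(r5,c3) = D
(r5,c5) = F
(r6,c2) = D
(r6,c4) = F
(r7,c6) = G
(r1,c6) = A
(r1,c7) = B
(r2,c4) = E
(r2,c6) = F
(r2,c7) = C
(r3,c7) = F
(r5,c2) = C
(r5,c4) = B
(r5,c7) = A
(r7,c4) = D
(r1,c5) = G
(r3,c4) = G
(r3,c5) = B

D E F C G A B / A G B E D F C / E A C G B D F / B F G A E C D / G C D B F E A / C D E F A B G / F B A D C G E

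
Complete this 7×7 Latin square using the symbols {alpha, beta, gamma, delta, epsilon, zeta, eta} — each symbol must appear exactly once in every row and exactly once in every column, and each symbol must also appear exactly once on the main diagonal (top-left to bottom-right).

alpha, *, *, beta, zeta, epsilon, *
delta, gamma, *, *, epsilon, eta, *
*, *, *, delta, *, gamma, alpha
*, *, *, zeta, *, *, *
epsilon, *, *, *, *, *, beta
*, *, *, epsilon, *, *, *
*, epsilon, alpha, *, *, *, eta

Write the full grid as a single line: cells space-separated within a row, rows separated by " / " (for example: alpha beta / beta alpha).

alpha delta eta beta zeta epsilon gamma / delta gamma beta alpha epsilon eta zeta / beta zeta epsilon delta eta gamma alpha / eta beta delta zeta gamma alpha epsilon / epsilon alpha gamma eta delta zeta beta / gamma eta zeta epsilon alpha beta delta / zeta epsilon alpha gamma beta delta eta

(r2,c4): row 2 has {gamma,delta,epsilon,eta}; column 4 has {beta,delta,epsilon,zeta}, so it must be alpha.
(r2,c7): row 2 has {alpha,gamma,delta,epsilon,eta}; column 7 has {alpha,beta,eta}, so it must be zeta.
(r5,c5): row 5 has {beta,epsilon}; column 5 has {epsilon,zeta}; the diagonal has {alpha,gamma,zeta,eta}, so it must be delta.
(r6,c6): row 6 has {epsilon}; column 6 has {gamma,epsilon,eta}; the diagonal has {alpha,gamma,delta,zeta,eta}, so it must be beta.
(r7,c4): row 7 has {alpha,epsilon,eta}; column 4 has {alpha,beta,delta,epsilon,zeta}, so it must be gamma.
(r7,c5): row 7 has {alpha,gamma,epsilon,eta}; column 5 has {delta,epsilon,zeta}, so it must be beta.
(r2,c3): row 2 has {alpha,gamma,delta,epsilon,zeta,eta}; column 3 has {alpha}, so it must be beta.
(r3,c3): row 3 has {alpha,gamma,delta}; column 3 has {alpha,beta}; the diagonal has {alpha,beta,gamma,delta,zeta,eta}, so it must be epsilon.
(r3,c5): row 3 has {alpha,gamma,delta,epsilon}; column 5 has {beta,delta,epsilon,zeta}, so it must be eta.
(r5,c4): row 5 has {beta,delta,epsilon}; column 4 has {alpha,beta,gamma,delta,epsilon,zeta}, so it must be eta.
(r7,c1): row 7 has {alpha,beta,gamma,epsilon,eta}; column 1 has {alpha,delta,epsilon}, so it must be zeta.
(r7,c6): row 7 has {alpha,beta,gamma,epsilon,zeta,eta}; column 6 has {beta,gamma,epsilon,eta}, so it must be delta.
(r3,c1): row 3 has {alpha,gamma,delta,epsilon,eta}; column 1 has {alpha,delta,epsilon,zeta}, so it must be beta.
(r3,c2): row 3 has {alpha,beta,gamma,delta,epsilon,eta}; column 2 has {gamma,epsilon}, so it must be zeta.
(r4,c6): row 4 has {zeta}; column 6 has {beta,gamma,delta,epsilon,eta}, so it must be alpha.
(r5,c2): row 5 has {beta,delta,epsilon,eta}; column 2 has {gamma,epsilon,zeta}, so it must be alpha.
(r5,c6): row 5 has {alpha,beta,delta,epsilon,eta}; column 6 has {alpha,beta,gamma,delta,epsilon,eta}, so it must be zeta.
(r4,c5): row 4 has {alpha,zeta}; column 5 has {beta,delta,epsilon,zeta,eta}, so it must be gamma.
(r5,c3): row 5 has {alpha,beta,delta,epsilon,zeta,eta}; column 3 has {alpha,beta,epsilon}, so it must be gamma.
(r6,c5): row 6 has {beta,epsilon}; column 5 has {beta,gamma,delta,epsilon,zeta,eta}, so it must be alpha.
(r4,c1): row 4 has {alpha,gamma,zeta}; column 1 has {alpha,beta,delta,epsilon,zeta}, so it must be eta.
(r4,c3): row 4 has {alpha,gamma,zeta,eta}; column 3 has {alpha,beta,gamma,epsilon}, so it must be delta.
(r4,c7): row 4 has {alpha,gamma,delta,zeta,eta}; column 7 has {alpha,beta,zeta,eta}, so it must be epsilon.
(r6,c1): row 6 has {alpha,beta,epsilon}; column 1 has {alpha,beta,delta,epsilon,zeta,eta}, so it must be gamma.
(r6,c7): row 6 has {alpha,beta,gamma,epsilon}; column 7 has {alpha,beta,epsilon,zeta,eta}, so it must be delta.
(r1,c3): row 1 has {alpha,beta,epsilon,zeta}; column 3 has {alpha,beta,gamma,delta,epsilon}, so it must be eta.
(r1,c7): row 1 has {alpha,beta,epsilon,zeta,eta}; column 7 has {alpha,beta,delta,epsilon,zeta,eta}, so it must be gamma.
(r4,c2): row 4 has {alpha,gamma,delta,epsilon,zeta,eta}; column 2 has {alpha,gamma,epsilon,zeta}, so it must be beta.
(r6,c2): row 6 has {alpha,beta,gamma,delta,epsilon}; column 2 has {alpha,beta,gamma,epsilon,zeta}, so it must be eta.
(r6,c3): row 6 has {alpha,beta,gamma,delta,epsilon,eta}; column 3 has {alpha,beta,gamma,delta,epsilon,eta}, so it must be zeta.
(r1,c2): row 1 has {alpha,beta,gamma,epsilon,zeta,eta}; column 2 has {alpha,beta,gamma,epsilon,zeta,eta}, so it must be delta.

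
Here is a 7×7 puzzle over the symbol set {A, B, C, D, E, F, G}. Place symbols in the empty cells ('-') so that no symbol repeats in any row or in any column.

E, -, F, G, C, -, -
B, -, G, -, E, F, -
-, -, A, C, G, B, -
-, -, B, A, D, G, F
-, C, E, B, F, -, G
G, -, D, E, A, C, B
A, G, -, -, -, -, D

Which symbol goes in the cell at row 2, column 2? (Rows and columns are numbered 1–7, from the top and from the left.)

A

(r1,c7): row 1 has {C,E,F,G}; column 7 has {B,D,F,G}, so it must be A.
(r2,c4): row 2 has {B,E,F,G}; column 4 has {A,B,C,E,G}, so it must be D.
(r2,c7): row 2 has {B,D,E,F,G}; column 7 has {A,B,D,F,G}, so it must be C.
(r3,c7): row 3 has {A,B,C,G}; column 7 has {A,B,C,D,F,G}, so it must be E.
(r4,c1): row 4 has {A,B,D,F,G}; column 1 has {A,B,E,G}, so it must be C.
(r4,c2): row 4 has {A,B,C,D,F,G}; column 2 has {C,G}, so it must be E.
(r5,c1): row 5 has {B,C,E,F,G}; column 1 has {A,B,C,E,G}, so it must be D.
(r5,c6): row 5 has {B,C,D,E,F,G}; column 6 has {B,C,F,G}, so it must be A.
(r6,c2): row 6 has {A,B,C,D,E,G}; column 2 has {C,E,G}, so it must be F.
(r7,c3): row 7 has {A,D,G}; column 3 has {A,B,D,E,F,G}, so it must be C.
(r7,c4): row 7 has {A,C,D,G}; column 4 has {A,B,C,D,E,G}, so it must be F.
(r7,c5): row 7 has {A,C,D,F,G}; column 5 has {A,C,D,E,F,G}, so it must be B.
(r7,c6): row 7 has {A,B,C,D,F,G}; column 6 has {A,B,C,F,G}, so it must be E.
(r1,c6): row 1 has {A,C,E,F,G}; column 6 has {A,B,C,E,F,G}, so it must be D.
(r2,c2): row 2 has {B,C,D,E,F,G}; column 2 has {C,E,F,G}, so it must be A.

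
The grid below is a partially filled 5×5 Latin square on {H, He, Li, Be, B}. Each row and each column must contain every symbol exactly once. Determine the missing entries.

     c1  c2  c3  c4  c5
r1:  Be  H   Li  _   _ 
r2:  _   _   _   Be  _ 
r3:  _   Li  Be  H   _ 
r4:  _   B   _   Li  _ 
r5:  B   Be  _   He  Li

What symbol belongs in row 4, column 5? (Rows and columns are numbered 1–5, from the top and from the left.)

Be

(r1,c4): row 1 has {H,Li,Be}; column 4 has {H,He,Li,Be}, so it must be B.
(r1,c5): row 1 has {H,Li,Be,B}; column 5 has {Li}, so it must be He.
(r2,c2): row 2 has {Be}; column 2 has {H,Li,Be,B}, so it must be He.
(r3,c1): row 3 has {H,Li,Be}; column 1 has {Be,B}, so it must be He.
(r3,c5): row 3 has {H,He,Li,Be}; column 5 has {He,Li}, so it must be B.
(r4,c1): row 4 has {Li,B}; column 1 has {He,Be,B}, so it must be H.
(r4,c3): row 4 has {H,Li,B}; column 3 has {Li,Be}, so it must be He.
(r4,c5): row 4 has {H,He,Li,B}; column 5 has {He,Li,B}, so it must be Be.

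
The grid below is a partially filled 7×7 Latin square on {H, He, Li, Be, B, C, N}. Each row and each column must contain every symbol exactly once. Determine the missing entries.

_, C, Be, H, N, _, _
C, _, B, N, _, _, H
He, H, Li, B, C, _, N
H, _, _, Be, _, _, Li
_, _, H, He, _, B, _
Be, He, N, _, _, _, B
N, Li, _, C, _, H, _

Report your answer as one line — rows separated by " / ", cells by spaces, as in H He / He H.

B C Be H N Li He / C Be B N Li He H / He H Li B C Be N / H B C Be He N Li / Li N H He Be B C / Be He N Li H C B / N Li He C B H Be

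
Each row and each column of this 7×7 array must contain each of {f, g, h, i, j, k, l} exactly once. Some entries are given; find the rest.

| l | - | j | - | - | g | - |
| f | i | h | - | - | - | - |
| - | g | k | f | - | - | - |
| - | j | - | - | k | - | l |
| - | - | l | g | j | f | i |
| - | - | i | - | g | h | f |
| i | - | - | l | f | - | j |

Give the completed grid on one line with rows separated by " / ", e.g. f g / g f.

(r2,c5) = l
(r3,c7) = h
(r4,c6) = i
(r7,c3) = g
(r7,c6) = k
(r1,c7) = k
(r2,c6) = j
(r2,c7) = g
(r3,c1) = j
(r3,c5) = i
(r3,c6) = l
(r4,c3) = f
(r4,c4) = h
(r6,c1) = k
(r6,c2) = l
(r6,c4) = j
(r7,c2) = h
(r1,c2) = f
(r1,c4) = i
(r1,c5) = h
(r2,c4) = k
(r4,c1) = g
(r5,c1) = h
(r5,c2) = k

l f j i h g k / f i h k l j g / j g k f i l h / g j f h k i l / h k l g j f i / k l i j g h f / i h g l f k j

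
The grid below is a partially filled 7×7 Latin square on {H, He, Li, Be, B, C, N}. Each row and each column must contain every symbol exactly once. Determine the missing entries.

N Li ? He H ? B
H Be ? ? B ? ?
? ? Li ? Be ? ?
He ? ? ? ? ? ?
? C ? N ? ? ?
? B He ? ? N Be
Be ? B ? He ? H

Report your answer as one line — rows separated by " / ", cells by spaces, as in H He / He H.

(r5,c5) = Li
(r5,c7) = He
(r6,c5) = C
(r7,c2) = N
(r4,c2) = H
(r4,c5) = N
(r5,c1) = B
(r6,c1) = Li
(r6,c4) = H
(r3,c1) = C
(r3,c2) = He
(r3,c4) = B
(r3,c6) = H
(r3,c7) = N
(r5,c6) = Be
(r1,c6) = C
(r5,c3) = H
(r7,c6) = Li
(r1,c3) = Be
(r2,c6) = He
(r4,c3) = C
(r4,c6) = B
(r4,c7) = Li
(r7,c4) = C
(r2,c3) = N
(r2,c4) = Li
(r2,c7) = C
(r4,c4) = Be

N Li Be He H C B / H Be N Li B He C / C He Li B Be H N / He H C Be N B Li / B C H N Li Be He / Li B He H C N Be / Be N B C He Li H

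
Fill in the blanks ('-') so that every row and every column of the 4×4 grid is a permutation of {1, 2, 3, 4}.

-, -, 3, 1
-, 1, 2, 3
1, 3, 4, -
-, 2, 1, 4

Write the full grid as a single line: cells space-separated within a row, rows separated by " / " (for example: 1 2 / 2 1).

2 4 3 1 / 4 1 2 3 / 1 3 4 2 / 3 2 1 4

(r1,c2): row 1 has {1,3}; column 2 has {1,2,3}, so it must be 4.
(r2,c1): row 2 has {1,2,3}; column 1 has {1}, so it must be 4.
(r3,c4): row 3 has {1,3,4}; column 4 has {1,3,4}, so it must be 2.
(r4,c1): row 4 has {1,2,4}; column 1 has {1,4}, so it must be 3.
(r1,c1): row 1 has {1,3,4}; column 1 has {1,3,4}, so it must be 2.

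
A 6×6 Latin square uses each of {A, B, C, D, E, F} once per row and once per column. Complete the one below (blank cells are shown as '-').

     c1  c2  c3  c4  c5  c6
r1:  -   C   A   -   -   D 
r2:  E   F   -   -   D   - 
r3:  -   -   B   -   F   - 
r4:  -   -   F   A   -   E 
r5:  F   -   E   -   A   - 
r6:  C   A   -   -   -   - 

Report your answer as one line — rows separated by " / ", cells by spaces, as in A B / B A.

(r1,c1) = B
(r1,c5) = E
(r2,c3) = C
(r2,c4) = B
(r2,c6) = A
(r3,c6) = C
(r4,c1) = D
(r4,c2) = B
(r4,c5) = C
(r5,c2) = D
(r5,c4) = C
(r5,c6) = B
(r6,c3) = D
(r6,c5) = B
(r6,c6) = F
(r1,c4) = F
(r3,c1) = A
(r3,c2) = E
(r3,c4) = D
(r6,c4) = E

B C A F E D / E F C B D A / A E B D F C / D B F A C E / F D E C A B / C A D E B F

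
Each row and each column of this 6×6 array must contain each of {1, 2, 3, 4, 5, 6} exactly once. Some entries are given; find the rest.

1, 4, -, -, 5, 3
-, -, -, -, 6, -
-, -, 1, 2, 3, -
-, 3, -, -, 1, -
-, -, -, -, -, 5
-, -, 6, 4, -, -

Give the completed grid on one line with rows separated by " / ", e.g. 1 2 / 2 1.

row 1 has {1,3,4,5}; column 3 has {1,6} — only 2 is left for (r1,c3).
row 1 has {1,2,3,4,5}; column 4 has {2,4} — only 6 is left for (r1,c4).
row 4 has {1,3}; column 4 has {2,4,6} — only 5 is left for (r4,c4).
row 6 has {4,6}; column 5 has {1,3,5,6} — only 2 is left for (r6,c5).
row 6 has {2,4,6}; column 6 has {3,5} — only 1 is left for (r6,c6).
row 4 has {1,3,5}; column 3 has {1,2,6} — only 4 is left for (r4,c3).
row 5 has {5}; column 3 has {1,2,4,6} — only 3 is left for (r5,c3).
row 5 has {3,5}; column 4 has {2,4,5,6} — only 1 is left for (r5,c4).
row 5 has {1,3,5}; column 5 has {1,2,3,5,6} — only 4 is left for (r5,c5).
row 6 has {1,2,4,6}; column 2 has {3,4} — only 5 is left for (r6,c2).
row 2 has {6}; column 3 has {1,2,3,4,6} — only 5 is left for (r2,c3).
row 2 has {5,6}; column 4 has {1,2,4,5,6} — only 3 is left for (r2,c4).
row 3 has {1,2,3}; column 2 has {3,4,5} — only 6 is left for (r3,c2).
row 3 has {1,2,3,6}; column 6 has {1,3,5} — only 4 is left for (r3,c6).
row 5 has {1,3,4,5}; column 2 has {3,4,5,6} — only 2 is left for (r5,c2).
row 6 has {1,2,4,5,6}; column 1 has {1} — only 3 is left for (r6,c1).
row 2 has {3,5,6}; column 2 has {2,3,4,5,6} — only 1 is left for (r2,c2).
row 2 has {1,3,5,6}; column 6 has {1,3,4,5} — only 2 is left for (r2,c6).
row 3 has {1,2,3,4,6}; column 1 has {1,3} — only 5 is left for (r3,c1).
row 4 has {1,3,4,5}; column 6 has {1,2,3,4,5} — only 6 is left for (r4,c6).
row 5 has {1,2,3,4,5}; column 1 has {1,3,5} — only 6 is left for (r5,c1).
row 2 has {1,2,3,5,6}; column 1 has {1,3,5,6} — only 4 is left for (r2,c1).
row 4 has {1,3,4,5,6}; column 1 has {1,3,4,5,6} — only 2 is left for (r4,c1).

1 4 2 6 5 3 / 4 1 5 3 6 2 / 5 6 1 2 3 4 / 2 3 4 5 1 6 / 6 2 3 1 4 5 / 3 5 6 4 2 1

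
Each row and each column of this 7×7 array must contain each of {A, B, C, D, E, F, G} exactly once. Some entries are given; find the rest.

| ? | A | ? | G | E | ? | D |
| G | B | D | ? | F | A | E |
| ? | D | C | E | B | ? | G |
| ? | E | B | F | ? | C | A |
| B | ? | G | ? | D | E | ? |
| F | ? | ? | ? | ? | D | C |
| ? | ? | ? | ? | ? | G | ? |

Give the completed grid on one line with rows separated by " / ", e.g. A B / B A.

C A F G E B D / G B D C F A E / A D C E B F G / D E B F G C A / B C G A D E F / F G E B A D C / E F A D C G B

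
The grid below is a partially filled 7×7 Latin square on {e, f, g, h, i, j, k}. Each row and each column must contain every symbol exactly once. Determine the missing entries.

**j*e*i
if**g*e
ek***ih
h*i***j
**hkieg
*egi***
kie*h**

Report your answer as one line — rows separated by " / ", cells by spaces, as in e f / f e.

(r2,c3) = k
(r3,c3) = f
(r3,c5) = j
(r4,c2) = g
(r5,c2) = j
(r7,c7) = f
(r1,c2) = h
(r3,c4) = g
(r5,c1) = f
(r6,c1) = j
(r6,c7) = k
(r7,c4) = j
(r7,c6) = g
(r1,c1) = g
(r1,c4) = f
(r1,c6) = k
(r2,c4) = h
(r2,c6) = j
(r4,c4) = e
(r4,c6) = f
(r6,c5) = f
(r6,c6) = h
(r4,c5) = k

g h j f e k i / i f k h g j e / e k f g j i h / h g i e k f j / f j h k i e g / j e g i f h k / k i e j h g f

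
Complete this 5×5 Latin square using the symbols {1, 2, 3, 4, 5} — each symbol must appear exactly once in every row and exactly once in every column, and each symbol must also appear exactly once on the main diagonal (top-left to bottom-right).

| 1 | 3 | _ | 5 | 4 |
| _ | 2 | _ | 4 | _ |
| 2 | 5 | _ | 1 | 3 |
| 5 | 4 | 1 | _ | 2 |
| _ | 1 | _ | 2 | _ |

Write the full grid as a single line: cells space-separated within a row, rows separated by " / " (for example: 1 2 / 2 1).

row 1 has {1,3,4,5}; column 3 has {1} — only 2 is left for (r1,c3).
row 2 has {2,4}; column 1 has {1,2,5} — only 3 is left for (r2,c1).
row 2 has {2,3,4}; column 3 has {1,2} — only 5 is left for (r2,c3).
row 2 has {2,3,4,5}; column 5 has {2,3,4} — only 1 is left for (r2,c5).
row 3 has {1,2,3,5}; column 3 has {1,2,5}; the diagonal has {1,2} — only 4 is left for (r3,c3).
row 4 has {1,2,4,5}; column 4 has {1,2,4,5}; the diagonal has {1,2,4} — only 3 is left for (r4,c4).
row 5 has {1,2}; column 1 has {1,2,3,5} — only 4 is left for (r5,c1).
row 5 has {1,2,4}; column 3 has {1,2,4,5} — only 3 is left for (r5,c3).
row 5 has {1,2,3,4}; column 5 has {1,2,3,4}; the diagonal has {1,2,3,4} — only 5 is left for (r5,c5).

1 3 2 5 4 / 3 2 5 4 1 / 2 5 4 1 3 / 5 4 1 3 2 / 4 1 3 2 5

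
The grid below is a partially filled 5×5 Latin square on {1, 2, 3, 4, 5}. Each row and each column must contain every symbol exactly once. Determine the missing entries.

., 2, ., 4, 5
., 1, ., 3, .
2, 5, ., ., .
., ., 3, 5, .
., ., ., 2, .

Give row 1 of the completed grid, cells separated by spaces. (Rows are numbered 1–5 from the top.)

3 2 1 4 5

(r1,c3) = 1
(r3,c3) = 4
(r3,c4) = 1
(r3,c5) = 3
(r4,c2) = 4
(r5,c2) = 3
(r5,c3) = 5
(r1,c1) = 3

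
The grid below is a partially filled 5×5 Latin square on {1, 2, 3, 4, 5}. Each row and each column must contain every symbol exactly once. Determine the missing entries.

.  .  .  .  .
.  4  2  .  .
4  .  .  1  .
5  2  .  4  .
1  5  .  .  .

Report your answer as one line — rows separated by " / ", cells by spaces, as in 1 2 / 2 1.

2 1 4 3 5 / 3 4 2 5 1 / 4 3 5 1 2 / 5 2 1 4 3 / 1 5 3 2 4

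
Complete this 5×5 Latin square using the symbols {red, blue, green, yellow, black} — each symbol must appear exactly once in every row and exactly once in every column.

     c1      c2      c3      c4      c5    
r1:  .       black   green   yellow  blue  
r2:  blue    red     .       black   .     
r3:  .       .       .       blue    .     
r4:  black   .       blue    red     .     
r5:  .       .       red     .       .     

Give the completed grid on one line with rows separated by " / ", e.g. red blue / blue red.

red black green yellow blue / blue red yellow black green / green yellow black blue red / black green blue red yellow / yellow blue red green black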